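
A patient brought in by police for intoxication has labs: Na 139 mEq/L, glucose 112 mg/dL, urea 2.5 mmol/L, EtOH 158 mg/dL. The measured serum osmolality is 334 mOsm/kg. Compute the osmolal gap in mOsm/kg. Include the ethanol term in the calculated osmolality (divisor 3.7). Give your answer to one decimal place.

Calculated osmolality = 2·Na + glucose/18 + urea + ethanol/3.7
= 2·139 + 112/18 + 2.5 + 158/3.7
= 278 + 6.22 + 2.50 + 42.70
= 329.42 mOsm/kg ≈ 329.4 mOsm/kg
Osmolar gap = measured − calculated = 334 − 329.4 = 4.6 mOsm/kg

4.6 mOsm/kg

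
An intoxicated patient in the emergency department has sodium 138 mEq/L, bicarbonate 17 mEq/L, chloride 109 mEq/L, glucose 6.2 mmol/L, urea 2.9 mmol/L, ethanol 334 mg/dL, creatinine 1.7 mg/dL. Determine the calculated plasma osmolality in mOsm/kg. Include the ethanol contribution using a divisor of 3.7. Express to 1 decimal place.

Calculated osmolality = 2·Na + glucose + urea + ethanol/3.7
= 2·138 + 6.2 + 2.9 + 334/3.7
= 276 + 6.20 + 2.90 + 90.27
= 375.37 mOsm/kg

375.4 mOsm/kg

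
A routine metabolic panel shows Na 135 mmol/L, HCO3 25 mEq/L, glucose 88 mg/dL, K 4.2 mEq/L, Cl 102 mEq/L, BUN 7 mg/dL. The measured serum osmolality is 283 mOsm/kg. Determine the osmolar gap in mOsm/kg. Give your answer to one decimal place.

Calculated osmolality = 2·Na + glucose/18 + BUN/2.8
= 2·135 + 88/18 + 7/2.8
= 270 + 4.89 + 2.50
= 277.39 mOsm/kg ≈ 277.4 mOsm/kg
Osmolar gap = measured − calculated = 283 − 277.4 = 5.6 mOsm/kg

5.6 mOsm/kg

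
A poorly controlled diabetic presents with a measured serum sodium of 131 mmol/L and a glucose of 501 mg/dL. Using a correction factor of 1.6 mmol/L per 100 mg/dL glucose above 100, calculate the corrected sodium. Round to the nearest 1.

137 mmol/L

Corrected Na = measured Na + 1.6 · (glucose − 100)/100
= 131 + 1.6 · (501 − 100)/100
= 131 + 6.4
= 137.4 mmol/L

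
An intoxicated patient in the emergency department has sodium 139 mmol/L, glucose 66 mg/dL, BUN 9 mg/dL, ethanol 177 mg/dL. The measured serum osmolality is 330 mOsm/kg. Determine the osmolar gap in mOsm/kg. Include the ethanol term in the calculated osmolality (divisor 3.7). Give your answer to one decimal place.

-2.7 mOsm/kg

Calculated osmolality = 2·Na + glucose/18 + BUN/2.8 + ethanol/3.7
= 2·139 + 66/18 + 9/2.8 + 177/3.7
= 278 + 3.67 + 3.21 + 47.84
= 332.72 mOsm/kg ≈ 332.7 mOsm/kg
Osmolar gap = measured − calculated = 330 − 332.7 = -2.7 mOsm/kg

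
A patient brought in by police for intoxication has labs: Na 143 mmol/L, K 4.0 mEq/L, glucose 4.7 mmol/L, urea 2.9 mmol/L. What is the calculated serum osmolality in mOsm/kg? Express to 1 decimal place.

293.6 mOsm/kg

Calculated osmolality = 2·Na + glucose + urea
= 2·143 + 4.7 + 2.9
= 286 + 4.70 + 2.90
= 293.6 mOsm/kg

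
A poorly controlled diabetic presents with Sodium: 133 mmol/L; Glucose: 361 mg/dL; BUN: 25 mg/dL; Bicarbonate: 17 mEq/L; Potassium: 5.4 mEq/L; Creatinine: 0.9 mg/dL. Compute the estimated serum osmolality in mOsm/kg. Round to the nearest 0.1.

Calculated osmolality = 2·Na + glucose/18 + BUN/2.8
= 2·133 + 361/18 + 25/2.8
= 266 + 20.06 + 8.93
= 294.99 mOsm/kg

295.0 mOsm/kg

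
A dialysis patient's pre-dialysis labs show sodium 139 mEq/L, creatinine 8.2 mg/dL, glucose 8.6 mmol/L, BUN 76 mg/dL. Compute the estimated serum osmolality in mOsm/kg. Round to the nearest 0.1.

313.7 mOsm/kg

Calculated osmolality = 2·Na + glucose + BUN/2.8
= 2·139 + 8.6 + 76/2.8
= 278 + 8.60 + 27.14
= 313.74 mOsm/kg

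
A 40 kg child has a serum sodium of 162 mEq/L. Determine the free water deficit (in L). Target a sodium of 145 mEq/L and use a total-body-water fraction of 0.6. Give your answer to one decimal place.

TBW = 0.6 · 40 = 24 L
Free water deficit = TBW · (Na/145 − 1)
= 24 · (162/145 − 1)
= 24 · 0.1172
= 2.81 L

2.8 L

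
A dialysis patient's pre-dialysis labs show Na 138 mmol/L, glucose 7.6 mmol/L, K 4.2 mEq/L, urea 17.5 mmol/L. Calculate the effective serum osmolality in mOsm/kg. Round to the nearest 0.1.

283.6 mOsm/kg

Effective osmolality excludes urea (freely permeant across cell membranes):
2·Na + glucose
= 2·138 + 7.6
= 276 + 7.6
= 283.6 mOsm/kg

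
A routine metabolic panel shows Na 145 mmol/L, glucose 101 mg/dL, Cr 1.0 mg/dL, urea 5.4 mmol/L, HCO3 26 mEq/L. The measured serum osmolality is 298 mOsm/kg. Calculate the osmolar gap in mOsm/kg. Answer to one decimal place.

Calculated osmolality = 2·Na + glucose/18 + urea
= 2·145 + 101/18 + 5.4
= 290 + 5.61 + 5.40
= 301.01 mOsm/kg ≈ 301.0 mOsm/kg
Osmolar gap = measured − calculated = 298 − 301.0 = -3.0 mOsm/kg

-3.0 mOsm/kg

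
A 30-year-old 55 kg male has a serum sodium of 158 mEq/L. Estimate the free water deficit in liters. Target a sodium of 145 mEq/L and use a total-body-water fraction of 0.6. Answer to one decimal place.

TBW = 0.6 · 55 = 33 L
Free water deficit = TBW · (Na/145 − 1)
= 33 · (158/145 − 1)
= 33 · 0.0897
= 2.96 L

3.0 L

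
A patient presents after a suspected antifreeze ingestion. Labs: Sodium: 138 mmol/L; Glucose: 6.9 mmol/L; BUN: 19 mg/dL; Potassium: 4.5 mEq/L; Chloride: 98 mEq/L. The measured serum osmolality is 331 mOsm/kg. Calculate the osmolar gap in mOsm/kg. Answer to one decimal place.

Calculated osmolality = 2·Na + glucose + BUN/2.8
= 2·138 + 6.9 + 19/2.8
= 276 + 6.90 + 6.79
= 289.69 mOsm/kg ≈ 289.7 mOsm/kg
Osmolar gap = measured − calculated = 331 − 289.7 = 41.3 mOsm/kg

41.3 mOsm/kg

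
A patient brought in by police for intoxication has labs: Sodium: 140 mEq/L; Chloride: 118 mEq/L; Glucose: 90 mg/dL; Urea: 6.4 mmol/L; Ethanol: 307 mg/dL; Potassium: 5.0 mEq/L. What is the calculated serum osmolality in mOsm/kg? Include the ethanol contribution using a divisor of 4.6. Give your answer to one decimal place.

Calculated osmolality = 2·Na + glucose/18 + urea + ethanol/4.6
= 2·140 + 90/18 + 6.4 + 307/4.6
= 280 + 5 + 6.40 + 66.74
= 358.14 mOsm/kg

358.1 mOsm/kg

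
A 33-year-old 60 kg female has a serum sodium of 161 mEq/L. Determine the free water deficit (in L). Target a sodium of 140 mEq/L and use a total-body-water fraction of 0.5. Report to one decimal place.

TBW = 0.5 · 60 = 30 L
Free water deficit = TBW · (Na/140 − 1)
= 30 · (161/140 − 1)
= 30 · 0.15
= 4.5 L

4.5 L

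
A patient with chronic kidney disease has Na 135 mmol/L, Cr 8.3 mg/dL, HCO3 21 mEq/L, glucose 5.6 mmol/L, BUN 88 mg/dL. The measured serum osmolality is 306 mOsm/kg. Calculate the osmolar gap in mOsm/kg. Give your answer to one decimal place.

Calculated osmolality = 2·Na + glucose + BUN/2.8
= 2·135 + 5.6 + 88/2.8
= 270 + 5.60 + 31.43
= 307.03 mOsm/kg ≈ 307.0 mOsm/kg
Osmolar gap = measured − calculated = 306 − 307.0 = -1.0 mOsm/kg

-1.0 mOsm/kg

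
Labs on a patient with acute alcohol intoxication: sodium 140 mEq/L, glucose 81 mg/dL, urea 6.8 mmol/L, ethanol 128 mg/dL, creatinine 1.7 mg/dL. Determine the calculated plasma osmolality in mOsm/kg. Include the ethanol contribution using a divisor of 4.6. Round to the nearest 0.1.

319.1 mOsm/kg

Calculated osmolality = 2·Na + glucose/18 + urea + ethanol/4.6
= 2·140 + 81/18 + 6.8 + 128/4.6
= 280 + 4.50 + 6.80 + 27.83
= 319.13 mOsm/kg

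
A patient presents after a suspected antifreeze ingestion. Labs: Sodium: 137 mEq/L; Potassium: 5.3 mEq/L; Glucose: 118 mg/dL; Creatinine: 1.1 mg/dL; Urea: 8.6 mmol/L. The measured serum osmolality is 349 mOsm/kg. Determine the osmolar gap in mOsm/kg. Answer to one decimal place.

Calculated osmolality = 2·Na + glucose/18 + urea
= 2·137 + 118/18 + 8.6
= 274 + 6.56 + 8.60
= 289.16 mOsm/kg ≈ 289.2 mOsm/kg
Osmolar gap = measured − calculated = 349 − 289.2 = 59.8 mOsm/kg

59.8 mOsm/kg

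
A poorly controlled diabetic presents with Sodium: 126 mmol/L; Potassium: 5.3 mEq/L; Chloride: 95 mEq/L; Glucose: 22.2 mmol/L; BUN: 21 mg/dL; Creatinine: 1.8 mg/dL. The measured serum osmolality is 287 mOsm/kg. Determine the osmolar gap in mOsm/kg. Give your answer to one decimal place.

Calculated osmolality = 2·Na + glucose + BUN/2.8
= 2·126 + 22.2 + 21/2.8
= 252 + 22.20 + 7.50
= 281.7 mOsm/kg ≈ 281.7 mOsm/kg
Osmolar gap = measured − calculated = 287 − 281.7 = 5.3 mOsm/kg

5.3 mOsm/kg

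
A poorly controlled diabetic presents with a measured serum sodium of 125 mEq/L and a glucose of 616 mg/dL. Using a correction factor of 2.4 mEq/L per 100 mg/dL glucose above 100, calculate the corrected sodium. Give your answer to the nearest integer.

Corrected Na = measured Na + 2.4 · (glucose − 100)/100
= 125 + 2.4 · (616 − 100)/100
= 125 + 12.4
= 137.4 mEq/L

137 mEq/L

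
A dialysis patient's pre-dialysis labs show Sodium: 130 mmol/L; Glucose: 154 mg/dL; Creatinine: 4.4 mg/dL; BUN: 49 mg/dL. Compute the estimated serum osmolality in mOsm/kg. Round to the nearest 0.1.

Calculated osmolality = 2·Na + glucose/18 + BUN/2.8
= 2·130 + 154/18 + 49/2.8
= 260 + 8.56 + 17.50
= 286.06 mOsm/kg

286.1 mOsm/kg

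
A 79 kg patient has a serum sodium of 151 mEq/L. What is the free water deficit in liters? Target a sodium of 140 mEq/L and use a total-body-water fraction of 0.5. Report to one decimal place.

3.1 L

TBW = 0.5 · 79 = 39.5 L
Free water deficit = TBW · (Na/140 − 1)
= 39.5 · (151/140 − 1)
= 39.5 · 0.0786
= 3.1 L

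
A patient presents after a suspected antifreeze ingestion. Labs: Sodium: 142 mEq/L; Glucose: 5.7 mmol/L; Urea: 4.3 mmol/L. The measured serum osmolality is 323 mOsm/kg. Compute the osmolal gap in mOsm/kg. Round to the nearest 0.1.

Calculated osmolality = 2·Na + glucose + urea
= 2·142 + 5.7 + 4.3
= 284 + 5.70 + 4.30
= 294 mOsm/kg ≈ 294.0 mOsm/kg
Osmolar gap = measured − calculated = 323 − 294.0 = 29.0 mOsm/kg

29.0 mOsm/kg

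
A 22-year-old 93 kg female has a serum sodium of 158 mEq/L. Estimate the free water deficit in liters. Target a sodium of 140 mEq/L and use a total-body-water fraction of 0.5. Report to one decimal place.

TBW = 0.5 · 93 = 46.5 L
Free water deficit = TBW · (Na/140 − 1)
= 46.5 · (158/140 − 1)
= 46.5 · 0.1286
= 5.98 L

6.0 L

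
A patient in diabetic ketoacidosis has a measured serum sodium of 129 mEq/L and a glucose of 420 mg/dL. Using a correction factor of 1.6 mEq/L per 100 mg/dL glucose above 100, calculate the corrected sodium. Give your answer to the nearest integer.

134 mEq/L

Corrected Na = measured Na + 1.6 · (glucose − 100)/100
= 129 + 1.6 · (420 − 100)/100
= 129 + 5.1
= 134.1 mEq/L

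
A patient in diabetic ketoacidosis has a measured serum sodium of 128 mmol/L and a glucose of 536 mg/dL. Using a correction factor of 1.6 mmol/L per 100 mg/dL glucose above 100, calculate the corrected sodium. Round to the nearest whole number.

135 mmol/L

Corrected Na = measured Na + 1.6 · (glucose − 100)/100
= 128 + 1.6 · (536 − 100)/100
= 128 + 7
= 135 mmol/L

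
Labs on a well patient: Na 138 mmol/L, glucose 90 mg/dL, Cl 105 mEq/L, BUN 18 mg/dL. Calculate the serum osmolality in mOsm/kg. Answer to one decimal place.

287.4 mOsm/kg

Calculated osmolality = 2·Na + glucose/18 + BUN/2.8
= 2·138 + 90/18 + 18/2.8
= 276 + 5 + 6.43
= 287.43 mOsm/kg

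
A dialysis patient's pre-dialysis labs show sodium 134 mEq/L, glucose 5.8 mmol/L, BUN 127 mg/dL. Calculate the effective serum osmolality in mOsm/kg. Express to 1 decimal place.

Effective osmolality excludes urea (freely permeant across cell membranes):
2·Na + glucose
= 2·134 + 5.8
= 268 + 5.8
= 273.8 mOsm/kg

273.8 mOsm/kg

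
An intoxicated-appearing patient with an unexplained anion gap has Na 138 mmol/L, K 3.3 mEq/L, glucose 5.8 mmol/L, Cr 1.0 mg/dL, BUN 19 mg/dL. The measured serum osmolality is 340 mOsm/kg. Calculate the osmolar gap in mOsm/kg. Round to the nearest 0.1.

51.4 mOsm/kg

Calculated osmolality = 2·Na + glucose + BUN/2.8
= 2·138 + 5.8 + 19/2.8
= 276 + 5.80 + 6.79
= 288.59 mOsm/kg ≈ 288.6 mOsm/kg
Osmolar gap = measured − calculated = 340 − 288.6 = 51.4 mOsm/kg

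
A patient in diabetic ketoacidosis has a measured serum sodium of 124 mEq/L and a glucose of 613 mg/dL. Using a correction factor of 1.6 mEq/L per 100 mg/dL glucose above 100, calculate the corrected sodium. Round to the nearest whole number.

132 mEq/L

Corrected Na = measured Na + 1.6 · (glucose − 100)/100
= 124 + 1.6 · (613 − 100)/100
= 124 + 8.2
= 132.2 mEq/L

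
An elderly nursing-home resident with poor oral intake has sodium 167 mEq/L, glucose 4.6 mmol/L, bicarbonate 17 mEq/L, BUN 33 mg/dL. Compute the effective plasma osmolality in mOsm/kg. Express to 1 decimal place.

Effective osmolality excludes urea (freely permeant across cell membranes):
2·Na + glucose
= 2·167 + 4.6
= 334 + 4.6
= 338.6 mOsm/kg

338.6 mOsm/kg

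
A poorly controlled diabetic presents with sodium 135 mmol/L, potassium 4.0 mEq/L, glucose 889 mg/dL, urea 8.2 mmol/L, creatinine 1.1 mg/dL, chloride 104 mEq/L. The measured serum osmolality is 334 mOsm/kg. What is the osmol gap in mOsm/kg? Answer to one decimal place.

Calculated osmolality = 2·Na + glucose/18 + urea
= 2·135 + 889/18 + 8.2
= 270 + 49.39 + 8.20
= 327.59 mOsm/kg ≈ 327.6 mOsm/kg
Osmolar gap = measured − calculated = 334 − 327.6 = 6.4 mOsm/kg

6.4 mOsm/kg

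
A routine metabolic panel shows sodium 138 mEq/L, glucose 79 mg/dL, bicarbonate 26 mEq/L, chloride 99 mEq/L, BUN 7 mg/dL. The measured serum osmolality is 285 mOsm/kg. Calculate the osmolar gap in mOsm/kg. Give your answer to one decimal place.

Calculated osmolality = 2·Na + glucose/18 + BUN/2.8
= 2·138 + 79/18 + 7/2.8
= 276 + 4.39 + 2.50
= 282.89 mOsm/kg ≈ 282.9 mOsm/kg
Osmolar gap = measured − calculated = 285 − 282.9 = 2.1 mOsm/kg

2.1 mOsm/kg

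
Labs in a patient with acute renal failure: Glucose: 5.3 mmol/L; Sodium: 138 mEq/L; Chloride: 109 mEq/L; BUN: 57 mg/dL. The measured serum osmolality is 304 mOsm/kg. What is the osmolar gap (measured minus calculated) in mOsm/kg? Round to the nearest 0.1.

Calculated osmolality = 2·Na + glucose + BUN/2.8
= 2·138 + 5.3 + 57/2.8
= 276 + 5.30 + 20.36
= 301.66 mOsm/kg ≈ 301.7 mOsm/kg
Osmolar gap = measured − calculated = 304 − 301.7 = 2.3 mOsm/kg

2.3 mOsm/kg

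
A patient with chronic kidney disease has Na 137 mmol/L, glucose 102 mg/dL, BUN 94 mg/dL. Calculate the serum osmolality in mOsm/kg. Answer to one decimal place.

313.2 mOsm/kg

Calculated osmolality = 2·Na + glucose/18 + BUN/2.8
= 2·137 + 102/18 + 94/2.8
= 274 + 5.67 + 33.57
= 313.24 mOsm/kg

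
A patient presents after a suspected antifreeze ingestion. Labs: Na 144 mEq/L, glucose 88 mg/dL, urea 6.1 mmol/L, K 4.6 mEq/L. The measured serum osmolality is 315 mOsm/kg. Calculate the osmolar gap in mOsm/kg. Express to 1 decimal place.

Calculated osmolality = 2·Na + glucose/18 + urea
= 2·144 + 88/18 + 6.1
= 288 + 4.89 + 6.10
= 298.99 mOsm/kg ≈ 299.0 mOsm/kg
Osmolar gap = measured − calculated = 315 − 299.0 = 16.0 mOsm/kg

16.0 mOsm/kg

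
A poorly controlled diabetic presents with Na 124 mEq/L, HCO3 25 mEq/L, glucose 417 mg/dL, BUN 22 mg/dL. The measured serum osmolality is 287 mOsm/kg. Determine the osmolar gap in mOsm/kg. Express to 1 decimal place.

8.0 mOsm/kg

Calculated osmolality = 2·Na + glucose/18 + BUN/2.8
= 2·124 + 417/18 + 22/2.8
= 248 + 23.17 + 7.86
= 279.03 mOsm/kg ≈ 279.0 mOsm/kg
Osmolar gap = measured − calculated = 287 − 279.0 = 8.0 mOsm/kg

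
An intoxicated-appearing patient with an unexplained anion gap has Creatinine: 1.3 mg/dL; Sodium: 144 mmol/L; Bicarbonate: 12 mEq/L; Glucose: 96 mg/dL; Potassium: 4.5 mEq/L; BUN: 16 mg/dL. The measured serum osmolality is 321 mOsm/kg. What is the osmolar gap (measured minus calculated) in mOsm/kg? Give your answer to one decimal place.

Calculated osmolality = 2·Na + glucose/18 + BUN/2.8
= 2·144 + 96/18 + 16/2.8
= 288 + 5.33 + 5.71
= 299.04 mOsm/kg ≈ 299.0 mOsm/kg
Osmolar gap = measured − calculated = 321 − 299.0 = 22.0 mOsm/kg

22.0 mOsm/kg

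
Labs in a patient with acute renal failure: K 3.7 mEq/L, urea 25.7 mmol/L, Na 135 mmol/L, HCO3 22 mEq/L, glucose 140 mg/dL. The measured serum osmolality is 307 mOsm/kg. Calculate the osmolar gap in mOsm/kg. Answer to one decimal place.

3.5 mOsm/kg

Calculated osmolality = 2·Na + glucose/18 + urea
= 2·135 + 140/18 + 25.7
= 270 + 7.78 + 25.70
= 303.48 mOsm/kg ≈ 303.5 mOsm/kg
Osmolar gap = measured − calculated = 307 − 303.5 = 3.5 mOsm/kg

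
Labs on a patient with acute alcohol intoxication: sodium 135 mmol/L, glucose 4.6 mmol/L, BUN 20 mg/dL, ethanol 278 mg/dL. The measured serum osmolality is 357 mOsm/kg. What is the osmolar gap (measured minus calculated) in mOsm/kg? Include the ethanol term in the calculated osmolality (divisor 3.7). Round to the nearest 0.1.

0.1 mOsm/kg

Calculated osmolality = 2·Na + glucose + BUN/2.8 + ethanol/3.7
= 2·135 + 4.6 + 20/2.8 + 278/3.7
= 270 + 4.60 + 7.14 + 75.14
= 356.88 mOsm/kg ≈ 356.9 mOsm/kg
Osmolar gap = measured − calculated = 357 − 356.9 = 0.1 mOsm/kg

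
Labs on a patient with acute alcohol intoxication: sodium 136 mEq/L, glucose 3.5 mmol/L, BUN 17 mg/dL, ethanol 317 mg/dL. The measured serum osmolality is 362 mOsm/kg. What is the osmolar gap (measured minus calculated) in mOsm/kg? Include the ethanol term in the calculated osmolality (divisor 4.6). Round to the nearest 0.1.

11.5 mOsm/kg

Calculated osmolality = 2·Na + glucose + BUN/2.8 + ethanol/4.6
= 2·136 + 3.5 + 17/2.8 + 317/4.6
= 272 + 3.50 + 6.07 + 68.91
= 350.48 mOsm/kg ≈ 350.5 mOsm/kg
Osmolar gap = measured − calculated = 362 − 350.5 = 11.5 mOsm/kg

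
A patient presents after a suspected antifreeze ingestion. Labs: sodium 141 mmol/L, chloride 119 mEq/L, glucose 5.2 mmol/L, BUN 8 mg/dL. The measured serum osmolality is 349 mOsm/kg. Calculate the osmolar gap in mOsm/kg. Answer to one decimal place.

Calculated osmolality = 2·Na + glucose + BUN/2.8
= 2·141 + 5.2 + 8/2.8
= 282 + 5.20 + 2.86
= 290.06 mOsm/kg ≈ 290.1 mOsm/kg
Osmolar gap = measured − calculated = 349 − 290.1 = 58.9 mOsm/kg

58.9 mOsm/kg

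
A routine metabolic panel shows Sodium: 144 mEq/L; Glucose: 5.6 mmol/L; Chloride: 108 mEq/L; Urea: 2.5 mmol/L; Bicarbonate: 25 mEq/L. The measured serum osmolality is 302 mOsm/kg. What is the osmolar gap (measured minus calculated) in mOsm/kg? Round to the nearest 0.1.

Calculated osmolality = 2·Na + glucose + urea
= 2·144 + 5.6 + 2.5
= 288 + 5.60 + 2.50
= 296.1 mOsm/kg ≈ 296.1 mOsm/kg
Osmolar gap = measured − calculated = 302 − 296.1 = 5.9 mOsm/kg

5.9 mOsm/kg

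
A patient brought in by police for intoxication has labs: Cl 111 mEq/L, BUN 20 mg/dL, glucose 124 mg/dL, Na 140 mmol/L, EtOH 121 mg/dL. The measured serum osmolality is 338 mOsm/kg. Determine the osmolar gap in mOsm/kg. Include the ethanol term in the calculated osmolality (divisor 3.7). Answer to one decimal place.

Calculated osmolality = 2·Na + glucose/18 + BUN/2.8 + ethanol/3.7
= 2·140 + 124/18 + 20/2.8 + 121/3.7
= 280 + 6.89 + 7.14 + 32.70
= 326.73 mOsm/kg ≈ 326.7 mOsm/kg
Osmolar gap = measured − calculated = 338 − 326.7 = 11.3 mOsm/kg

11.3 mOsm/kg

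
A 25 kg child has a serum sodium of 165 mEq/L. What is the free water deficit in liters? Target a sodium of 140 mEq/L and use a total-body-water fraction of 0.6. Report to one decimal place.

2.7 L

TBW = 0.6 · 25 = 15 L
Free water deficit = TBW · (Na/140 − 1)
= 15 · (165/140 − 1)
= 15 · 0.1786
= 2.68 L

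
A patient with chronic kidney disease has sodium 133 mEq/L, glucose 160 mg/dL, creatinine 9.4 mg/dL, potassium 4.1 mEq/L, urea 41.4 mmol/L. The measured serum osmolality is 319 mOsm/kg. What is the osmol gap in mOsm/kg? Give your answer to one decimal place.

2.7 mOsm/kg

Calculated osmolality = 2·Na + glucose/18 + urea
= 2·133 + 160/18 + 41.4
= 266 + 8.89 + 41.40
= 316.29 mOsm/kg ≈ 316.3 mOsm/kg
Osmolar gap = measured − calculated = 319 − 316.3 = 2.7 mOsm/kg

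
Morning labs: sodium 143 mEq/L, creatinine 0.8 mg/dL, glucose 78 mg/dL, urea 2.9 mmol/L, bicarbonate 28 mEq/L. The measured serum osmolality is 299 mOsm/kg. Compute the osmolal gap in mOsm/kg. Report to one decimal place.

5.8 mOsm/kg

Calculated osmolality = 2·Na + glucose/18 + urea
= 2·143 + 78/18 + 2.9
= 286 + 4.33 + 2.90
= 293.23 mOsm/kg ≈ 293.2 mOsm/kg
Osmolar gap = measured − calculated = 299 − 293.2 = 5.8 mOsm/kg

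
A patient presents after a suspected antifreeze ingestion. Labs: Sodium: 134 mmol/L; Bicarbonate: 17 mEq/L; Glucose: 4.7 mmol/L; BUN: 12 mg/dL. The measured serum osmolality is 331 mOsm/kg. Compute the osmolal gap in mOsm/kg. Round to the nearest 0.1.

Calculated osmolality = 2·Na + glucose + BUN/2.8
= 2·134 + 4.7 + 12/2.8
= 268 + 4.70 + 4.29
= 276.99 mOsm/kg ≈ 277.0 mOsm/kg
Osmolar gap = measured − calculated = 331 − 277.0 = 54.0 mOsm/kg

54.0 mOsm/kg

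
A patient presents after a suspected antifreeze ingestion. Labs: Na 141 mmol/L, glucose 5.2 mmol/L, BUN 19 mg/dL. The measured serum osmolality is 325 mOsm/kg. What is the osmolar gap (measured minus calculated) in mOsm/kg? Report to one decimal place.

Calculated osmolality = 2·Na + glucose + BUN/2.8
= 2·141 + 5.2 + 19/2.8
= 282 + 5.20 + 6.79
= 293.99 mOsm/kg ≈ 294.0 mOsm/kg
Osmolar gap = measured − calculated = 325 − 294.0 = 31.0 mOsm/kg

31.0 mOsm/kg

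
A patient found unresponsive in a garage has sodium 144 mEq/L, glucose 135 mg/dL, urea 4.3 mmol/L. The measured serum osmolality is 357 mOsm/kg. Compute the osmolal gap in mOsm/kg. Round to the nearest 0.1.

57.2 mOsm/kg

Calculated osmolality = 2·Na + glucose/18 + urea
= 2·144 + 135/18 + 4.3
= 288 + 7.50 + 4.30
= 299.8 mOsm/kg ≈ 299.8 mOsm/kg
Osmolar gap = measured − calculated = 357 − 299.8 = 57.2 mOsm/kg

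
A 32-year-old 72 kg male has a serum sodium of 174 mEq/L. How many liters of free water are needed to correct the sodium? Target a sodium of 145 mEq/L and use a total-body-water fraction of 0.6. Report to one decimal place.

TBW = 0.6 · 72 = 43.2 L
Free water deficit = TBW · (Na/145 − 1)
= 43.2 · (174/145 − 1)
= 43.2 · 0.2
= 8.64 L

8.6 L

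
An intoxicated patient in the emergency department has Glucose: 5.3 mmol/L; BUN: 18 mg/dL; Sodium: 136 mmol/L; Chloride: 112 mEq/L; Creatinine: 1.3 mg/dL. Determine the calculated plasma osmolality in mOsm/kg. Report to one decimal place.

283.7 mOsm/kg

Calculated osmolality = 2·Na + glucose + BUN/2.8
= 2·136 + 5.3 + 18/2.8
= 272 + 5.30 + 6.43
= 283.73 mOsm/kg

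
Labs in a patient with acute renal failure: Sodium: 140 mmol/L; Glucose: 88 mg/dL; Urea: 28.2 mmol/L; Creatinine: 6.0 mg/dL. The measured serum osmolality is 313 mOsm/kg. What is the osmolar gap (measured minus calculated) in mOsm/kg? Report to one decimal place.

-0.1 mOsm/kg

Calculated osmolality = 2·Na + glucose/18 + urea
= 2·140 + 88/18 + 28.2
= 280 + 4.89 + 28.20
= 313.09 mOsm/kg ≈ 313.1 mOsm/kg
Osmolar gap = measured − calculated = 313 − 313.1 = -0.1 mOsm/kg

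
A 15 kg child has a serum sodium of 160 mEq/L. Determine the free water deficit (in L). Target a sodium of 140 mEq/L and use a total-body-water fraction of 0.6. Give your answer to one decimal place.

1.3 L

TBW = 0.6 · 15 = 9 L
Free water deficit = TBW · (Na/140 − 1)
= 9 · (160/140 − 1)
= 9 · 0.1429
= 1.29 L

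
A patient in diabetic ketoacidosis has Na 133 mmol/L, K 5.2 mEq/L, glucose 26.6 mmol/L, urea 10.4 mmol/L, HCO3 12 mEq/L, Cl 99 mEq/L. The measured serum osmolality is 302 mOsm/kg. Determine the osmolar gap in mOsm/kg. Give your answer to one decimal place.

-1.0 mOsm/kg

Calculated osmolality = 2·Na + glucose + urea
= 2·133 + 26.6 + 10.4
= 266 + 26.60 + 10.40
= 303 mOsm/kg ≈ 303.0 mOsm/kg
Osmolar gap = measured − calculated = 302 − 303.0 = -1.0 mOsm/kg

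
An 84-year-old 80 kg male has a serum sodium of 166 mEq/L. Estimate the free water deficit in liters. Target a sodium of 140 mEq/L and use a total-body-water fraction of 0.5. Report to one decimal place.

TBW = 0.5 · 80 = 40 L
Free water deficit = TBW · (Na/140 − 1)
= 40 · (166/140 − 1)
= 40 · 0.1857
= 7.43 L

7.4 L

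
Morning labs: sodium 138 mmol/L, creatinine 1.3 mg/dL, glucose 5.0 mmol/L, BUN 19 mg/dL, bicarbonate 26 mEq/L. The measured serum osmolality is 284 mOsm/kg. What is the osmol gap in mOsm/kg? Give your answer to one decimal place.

Calculated osmolality = 2·Na + glucose + BUN/2.8
= 2·138 + 5 + 19/2.8
= 276 + 5 + 6.79
= 287.79 mOsm/kg ≈ 287.8 mOsm/kg
Osmolar gap = measured − calculated = 284 − 287.8 = -3.8 mOsm/kg

-3.8 mOsm/kg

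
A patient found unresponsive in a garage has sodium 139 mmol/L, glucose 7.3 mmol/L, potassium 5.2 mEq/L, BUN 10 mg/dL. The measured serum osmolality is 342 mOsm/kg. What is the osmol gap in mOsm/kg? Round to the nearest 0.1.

53.1 mOsm/kg

Calculated osmolality = 2·Na + glucose + BUN/2.8
= 2·139 + 7.3 + 10/2.8
= 278 + 7.30 + 3.57
= 288.87 mOsm/kg ≈ 288.9 mOsm/kg
Osmolar gap = measured − calculated = 342 − 288.9 = 53.1 mOsm/kg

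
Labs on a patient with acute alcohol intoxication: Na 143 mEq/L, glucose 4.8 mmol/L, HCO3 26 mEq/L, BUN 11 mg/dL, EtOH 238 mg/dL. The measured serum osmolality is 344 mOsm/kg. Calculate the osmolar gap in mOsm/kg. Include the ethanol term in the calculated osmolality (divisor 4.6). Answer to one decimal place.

-2.5 mOsm/kg

Calculated osmolality = 2·Na + glucose + BUN/2.8 + ethanol/4.6
= 2·143 + 4.8 + 11/2.8 + 238/4.6
= 286 + 4.80 + 3.93 + 51.74
= 346.47 mOsm/kg ≈ 346.5 mOsm/kg
Osmolar gap = measured − calculated = 344 − 346.5 = -2.5 mOsm/kg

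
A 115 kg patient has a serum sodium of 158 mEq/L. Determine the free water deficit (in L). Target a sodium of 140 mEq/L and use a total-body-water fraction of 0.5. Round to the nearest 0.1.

TBW = 0.5 · 115 = 57.5 L
Free water deficit = TBW · (Na/140 − 1)
= 57.5 · (158/140 − 1)
= 57.5 · 0.1286
= 7.39 L

7.4 L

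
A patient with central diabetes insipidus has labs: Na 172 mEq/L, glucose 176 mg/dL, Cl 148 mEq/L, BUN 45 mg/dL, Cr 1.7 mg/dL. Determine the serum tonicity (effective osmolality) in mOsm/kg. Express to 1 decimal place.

353.8 mOsm/kg

Effective osmolality excludes urea (freely permeant across cell membranes):
2·Na + glucose/18
= 2·172 + 176/18
= 344 + 9.78
= 353.78 mOsm/kg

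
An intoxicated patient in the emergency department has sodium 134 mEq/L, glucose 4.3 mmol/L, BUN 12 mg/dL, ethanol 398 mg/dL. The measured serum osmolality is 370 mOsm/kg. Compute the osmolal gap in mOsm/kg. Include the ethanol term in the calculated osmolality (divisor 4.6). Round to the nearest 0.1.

6.9 mOsm/kg

Calculated osmolality = 2·Na + glucose + BUN/2.8 + ethanol/4.6
= 2·134 + 4.3 + 12/2.8 + 398/4.6
= 268 + 4.30 + 4.29 + 86.52
= 363.11 mOsm/kg ≈ 363.1 mOsm/kg
Osmolar gap = measured − calculated = 370 − 363.1 = 6.9 mOsm/kg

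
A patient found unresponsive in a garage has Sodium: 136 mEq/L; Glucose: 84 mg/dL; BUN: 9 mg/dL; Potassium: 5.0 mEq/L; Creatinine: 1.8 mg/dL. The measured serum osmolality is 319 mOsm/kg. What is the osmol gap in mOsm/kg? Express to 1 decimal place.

39.1 mOsm/kg

Calculated osmolality = 2·Na + glucose/18 + BUN/2.8
= 2·136 + 84/18 + 9/2.8
= 272 + 4.67 + 3.21
= 279.88 mOsm/kg ≈ 279.9 mOsm/kg
Osmolar gap = measured − calculated = 319 − 279.9 = 39.1 mOsm/kg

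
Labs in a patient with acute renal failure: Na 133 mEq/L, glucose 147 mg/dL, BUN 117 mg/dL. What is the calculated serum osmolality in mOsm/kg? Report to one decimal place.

316.0 mOsm/kg

Calculated osmolality = 2·Na + glucose/18 + BUN/2.8
= 2·133 + 147/18 + 117/2.8
= 266 + 8.17 + 41.79
= 315.96 mOsm/kg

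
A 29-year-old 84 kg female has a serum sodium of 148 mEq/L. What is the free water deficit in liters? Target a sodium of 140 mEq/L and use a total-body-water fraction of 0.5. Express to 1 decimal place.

2.4 L

TBW = 0.5 · 84 = 42 L
Free water deficit = TBW · (Na/140 − 1)
= 42 · (148/140 − 1)
= 42 · 0.0571
= 2.4 L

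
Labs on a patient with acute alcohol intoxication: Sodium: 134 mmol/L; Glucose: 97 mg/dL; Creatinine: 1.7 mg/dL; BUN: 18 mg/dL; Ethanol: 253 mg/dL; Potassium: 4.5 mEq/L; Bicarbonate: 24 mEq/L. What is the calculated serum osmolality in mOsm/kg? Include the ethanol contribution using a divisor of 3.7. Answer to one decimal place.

348.2 mOsm/kg

Calculated osmolality = 2·Na + glucose/18 + BUN/2.8 + ethanol/3.7
= 2·134 + 97/18 + 18/2.8 + 253/3.7
= 268 + 5.39 + 6.43 + 68.38
= 348.2 mOsm/kg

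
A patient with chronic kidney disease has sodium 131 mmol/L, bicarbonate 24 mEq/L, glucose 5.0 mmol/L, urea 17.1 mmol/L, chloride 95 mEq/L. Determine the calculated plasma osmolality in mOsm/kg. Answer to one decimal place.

284.1 mOsm/kg

Calculated osmolality = 2·Na + glucose + urea
= 2·131 + 5 + 17.1
= 262 + 5 + 17.10
= 284.1 mOsm/kg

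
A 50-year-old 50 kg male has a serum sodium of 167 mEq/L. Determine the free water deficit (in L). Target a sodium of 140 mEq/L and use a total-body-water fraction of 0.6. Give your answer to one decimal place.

5.8 L

TBW = 0.6 · 50 = 30 L
Free water deficit = TBW · (Na/140 − 1)
= 30 · (167/140 − 1)
= 30 · 0.1929
= 5.79 L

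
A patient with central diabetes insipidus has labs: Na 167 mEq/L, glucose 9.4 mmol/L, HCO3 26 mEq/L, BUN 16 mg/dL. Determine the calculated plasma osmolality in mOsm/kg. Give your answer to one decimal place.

Calculated osmolality = 2·Na + glucose + BUN/2.8
= 2·167 + 9.4 + 16/2.8
= 334 + 9.40 + 5.71
= 349.11 mOsm/kg

349.1 mOsm/kg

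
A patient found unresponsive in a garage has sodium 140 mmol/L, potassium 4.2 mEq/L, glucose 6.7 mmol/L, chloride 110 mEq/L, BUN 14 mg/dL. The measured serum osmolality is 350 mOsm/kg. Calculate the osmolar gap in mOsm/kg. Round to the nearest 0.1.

Calculated osmolality = 2·Na + glucose + BUN/2.8
= 2·140 + 6.7 + 14/2.8
= 280 + 6.70 + 5
= 291.7 mOsm/kg ≈ 291.7 mOsm/kg
Osmolar gap = measured − calculated = 350 − 291.7 = 58.3 mOsm/kg

58.3 mOsm/kg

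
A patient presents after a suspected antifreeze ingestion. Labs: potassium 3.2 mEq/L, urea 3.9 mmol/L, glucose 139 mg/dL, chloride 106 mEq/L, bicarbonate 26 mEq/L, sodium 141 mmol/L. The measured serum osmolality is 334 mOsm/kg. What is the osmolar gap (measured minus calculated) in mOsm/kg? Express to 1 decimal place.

Calculated osmolality = 2·Na + glucose/18 + urea
= 2·141 + 139/18 + 3.9
= 282 + 7.72 + 3.90
= 293.62 mOsm/kg ≈ 293.6 mOsm/kg
Osmolar gap = measured − calculated = 334 − 293.6 = 40.4 mOsm/kg

40.4 mOsm/kg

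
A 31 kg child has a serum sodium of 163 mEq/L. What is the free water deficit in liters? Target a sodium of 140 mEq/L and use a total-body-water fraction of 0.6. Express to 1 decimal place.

TBW = 0.6 · 31 = 18.6 L
Free water deficit = TBW · (Na/140 − 1)
= 18.6 · (163/140 − 1)
= 18.6 · 0.1643
= 3.06 L

3.1 L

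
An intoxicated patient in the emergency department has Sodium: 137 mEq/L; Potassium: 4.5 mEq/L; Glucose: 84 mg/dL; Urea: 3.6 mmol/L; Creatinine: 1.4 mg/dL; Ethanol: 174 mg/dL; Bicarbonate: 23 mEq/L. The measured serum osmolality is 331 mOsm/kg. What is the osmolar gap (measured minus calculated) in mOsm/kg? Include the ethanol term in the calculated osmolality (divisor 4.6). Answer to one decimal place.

10.9 mOsm/kg

Calculated osmolality = 2·Na + glucose/18 + urea + ethanol/4.6
= 2·137 + 84/18 + 3.6 + 174/4.6
= 274 + 4.67 + 3.60 + 37.83
= 320.1 mOsm/kg ≈ 320.1 mOsm/kg
Osmolar gap = measured − calculated = 331 − 320.1 = 10.9 mOsm/kg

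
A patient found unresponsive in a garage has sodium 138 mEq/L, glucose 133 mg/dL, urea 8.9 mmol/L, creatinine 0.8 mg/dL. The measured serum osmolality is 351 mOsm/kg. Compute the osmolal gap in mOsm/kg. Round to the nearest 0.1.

58.7 mOsm/kg

Calculated osmolality = 2·Na + glucose/18 + urea
= 2·138 + 133/18 + 8.9
= 276 + 7.39 + 8.90
= 292.29 mOsm/kg ≈ 292.3 mOsm/kg
Osmolar gap = measured − calculated = 351 − 292.3 = 58.7 mOsm/kg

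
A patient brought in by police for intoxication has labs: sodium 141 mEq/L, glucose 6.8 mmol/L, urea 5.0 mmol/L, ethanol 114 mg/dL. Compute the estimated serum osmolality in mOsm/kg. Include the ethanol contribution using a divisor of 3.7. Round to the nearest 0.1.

324.6 mOsm/kg

Calculated osmolality = 2·Na + glucose + urea + ethanol/3.7
= 2·141 + 6.8 + 5 + 114/3.7
= 282 + 6.80 + 5 + 30.81
= 324.61 mOsm/kg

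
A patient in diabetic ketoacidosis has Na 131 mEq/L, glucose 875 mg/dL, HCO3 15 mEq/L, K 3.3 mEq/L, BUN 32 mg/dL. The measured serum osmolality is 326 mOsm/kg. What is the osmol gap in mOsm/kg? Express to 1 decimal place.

Calculated osmolality = 2·Na + glucose/18 + BUN/2.8
= 2·131 + 875/18 + 32/2.8
= 262 + 48.61 + 11.43
= 322.04 mOsm/kg ≈ 322.0 mOsm/kg
Osmolar gap = measured − calculated = 326 − 322.0 = 4.0 mOsm/kg

4.0 mOsm/kg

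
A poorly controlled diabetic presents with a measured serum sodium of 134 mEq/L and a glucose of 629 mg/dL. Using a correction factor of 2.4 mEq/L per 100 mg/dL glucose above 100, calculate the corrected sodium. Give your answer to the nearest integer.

147 mEq/L

Corrected Na = measured Na + 2.4 · (glucose − 100)/100
= 134 + 2.4 · (629 − 100)/100
= 134 + 12.7
= 146.7 mEq/L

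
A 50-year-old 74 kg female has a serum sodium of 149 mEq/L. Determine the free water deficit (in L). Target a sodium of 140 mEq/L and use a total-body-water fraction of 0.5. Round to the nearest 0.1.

TBW = 0.5 · 74 = 37 L
Free water deficit = TBW · (Na/140 − 1)
= 37 · (149/140 − 1)
= 37 · 0.0643
= 2.38 L

2.4 L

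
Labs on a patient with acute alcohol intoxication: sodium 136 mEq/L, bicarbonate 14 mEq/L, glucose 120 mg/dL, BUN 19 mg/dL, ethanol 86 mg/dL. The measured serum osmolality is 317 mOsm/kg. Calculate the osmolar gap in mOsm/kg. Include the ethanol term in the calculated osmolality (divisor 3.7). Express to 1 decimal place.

Calculated osmolality = 2·Na + glucose/18 + BUN/2.8 + ethanol/3.7
= 2·136 + 120/18 + 19/2.8 + 86/3.7
= 272 + 6.67 + 6.79 + 23.24
= 308.7 mOsm/kg ≈ 308.7 mOsm/kg
Osmolar gap = measured − calculated = 317 − 308.7 = 8.3 mOsm/kg

8.3 mOsm/kg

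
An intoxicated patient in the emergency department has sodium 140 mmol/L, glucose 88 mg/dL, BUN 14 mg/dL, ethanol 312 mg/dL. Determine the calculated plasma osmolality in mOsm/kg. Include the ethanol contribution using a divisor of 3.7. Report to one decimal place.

Calculated osmolality = 2·Na + glucose/18 + BUN/2.8 + ethanol/3.7
= 2·140 + 88/18 + 14/2.8 + 312/3.7
= 280 + 4.89 + 5 + 84.32
= 374.21 mOsm/kg

374.2 mOsm/kg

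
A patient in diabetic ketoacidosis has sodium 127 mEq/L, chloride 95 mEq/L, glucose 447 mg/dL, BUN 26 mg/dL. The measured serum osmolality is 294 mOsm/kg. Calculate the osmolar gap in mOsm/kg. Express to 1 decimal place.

5.9 mOsm/kg

Calculated osmolality = 2·Na + glucose/18 + BUN/2.8
= 2·127 + 447/18 + 26/2.8
= 254 + 24.83 + 9.29
= 288.12 mOsm/kg ≈ 288.1 mOsm/kg
Osmolar gap = measured − calculated = 294 − 288.1 = 5.9 mOsm/kg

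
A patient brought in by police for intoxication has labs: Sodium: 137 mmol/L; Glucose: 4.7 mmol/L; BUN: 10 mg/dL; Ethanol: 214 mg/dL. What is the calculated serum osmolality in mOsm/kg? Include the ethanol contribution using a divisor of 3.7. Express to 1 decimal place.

340.1 mOsm/kg

Calculated osmolality = 2·Na + glucose + BUN/2.8 + ethanol/3.7
= 2·137 + 4.7 + 10/2.8 + 214/3.7
= 274 + 4.70 + 3.57 + 57.84
= 340.11 mOsm/kg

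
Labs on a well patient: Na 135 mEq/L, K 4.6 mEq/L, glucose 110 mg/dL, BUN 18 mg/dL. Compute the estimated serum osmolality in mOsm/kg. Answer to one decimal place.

282.5 mOsm/kg

Calculated osmolality = 2·Na + glucose/18 + BUN/2.8
= 2·135 + 110/18 + 18/2.8
= 270 + 6.11 + 6.43
= 282.54 mOsm/kg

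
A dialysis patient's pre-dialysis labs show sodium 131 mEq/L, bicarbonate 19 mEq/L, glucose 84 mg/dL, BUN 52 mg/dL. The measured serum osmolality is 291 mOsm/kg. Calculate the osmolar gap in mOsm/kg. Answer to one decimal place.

Calculated osmolality = 2·Na + glucose/18 + BUN/2.8
= 2·131 + 84/18 + 52/2.8
= 262 + 4.67 + 18.57
= 285.24 mOsm/kg ≈ 285.2 mOsm/kg
Osmolar gap = measured − calculated = 291 − 285.2 = 5.8 mOsm/kg

5.8 mOsm/kg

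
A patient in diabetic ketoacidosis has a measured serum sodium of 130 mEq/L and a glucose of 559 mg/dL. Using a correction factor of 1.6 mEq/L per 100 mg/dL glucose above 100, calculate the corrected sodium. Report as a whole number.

Corrected Na = measured Na + 1.6 · (glucose − 100)/100
= 130 + 1.6 · (559 − 100)/100
= 130 + 7.3
= 137.3 mEq/L

137 mEq/L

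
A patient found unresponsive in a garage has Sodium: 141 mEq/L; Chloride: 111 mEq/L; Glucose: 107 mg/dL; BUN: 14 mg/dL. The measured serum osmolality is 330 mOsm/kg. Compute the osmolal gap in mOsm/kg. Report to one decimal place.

37.1 mOsm/kg

Calculated osmolality = 2·Na + glucose/18 + BUN/2.8
= 2·141 + 107/18 + 14/2.8
= 282 + 5.94 + 5
= 292.94 mOsm/kg ≈ 292.9 mOsm/kg
Osmolar gap = measured − calculated = 330 − 292.9 = 37.1 mOsm/kg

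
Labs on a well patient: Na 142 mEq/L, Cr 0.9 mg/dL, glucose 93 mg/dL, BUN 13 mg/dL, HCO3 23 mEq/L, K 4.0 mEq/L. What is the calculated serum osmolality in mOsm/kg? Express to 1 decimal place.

293.8 mOsm/kg

Calculated osmolality = 2·Na + glucose/18 + BUN/2.8
= 2·142 + 93/18 + 13/2.8
= 284 + 5.17 + 4.64
= 293.81 mOsm/kg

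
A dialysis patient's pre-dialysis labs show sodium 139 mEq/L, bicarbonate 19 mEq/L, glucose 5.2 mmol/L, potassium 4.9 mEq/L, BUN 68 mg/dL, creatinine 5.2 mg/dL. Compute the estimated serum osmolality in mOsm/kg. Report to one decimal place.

Calculated osmolality = 2·Na + glucose + BUN/2.8
= 2·139 + 5.2 + 68/2.8
= 278 + 5.20 + 24.29
= 307.49 mOsm/kg

307.5 mOsm/kg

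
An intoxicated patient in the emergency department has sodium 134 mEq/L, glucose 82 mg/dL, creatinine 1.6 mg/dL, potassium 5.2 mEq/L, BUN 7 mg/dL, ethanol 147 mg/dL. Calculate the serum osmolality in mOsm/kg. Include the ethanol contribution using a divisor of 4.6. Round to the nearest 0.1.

307.0 mOsm/kg

Calculated osmolality = 2·Na + glucose/18 + BUN/2.8 + ethanol/4.6
= 2·134 + 82/18 + 7/2.8 + 147/4.6
= 268 + 4.56 + 2.50 + 31.96
= 307.02 mOsm/kg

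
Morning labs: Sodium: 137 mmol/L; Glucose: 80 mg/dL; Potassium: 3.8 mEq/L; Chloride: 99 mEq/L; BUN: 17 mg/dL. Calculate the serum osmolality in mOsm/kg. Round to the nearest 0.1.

Calculated osmolality = 2·Na + glucose/18 + BUN/2.8
= 2·137 + 80/18 + 17/2.8
= 274 + 4.44 + 6.07
= 284.51 mOsm/kg

284.5 mOsm/kg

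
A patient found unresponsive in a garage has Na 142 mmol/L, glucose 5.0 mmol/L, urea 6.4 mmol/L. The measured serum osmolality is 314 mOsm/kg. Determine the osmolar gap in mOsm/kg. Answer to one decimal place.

Calculated osmolality = 2·Na + glucose + urea
= 2·142 + 5 + 6.4
= 284 + 5 + 6.40
= 295.4 mOsm/kg ≈ 295.4 mOsm/kg
Osmolar gap = measured − calculated = 314 − 295.4 = 18.6 mOsm/kg

18.6 mOsm/kg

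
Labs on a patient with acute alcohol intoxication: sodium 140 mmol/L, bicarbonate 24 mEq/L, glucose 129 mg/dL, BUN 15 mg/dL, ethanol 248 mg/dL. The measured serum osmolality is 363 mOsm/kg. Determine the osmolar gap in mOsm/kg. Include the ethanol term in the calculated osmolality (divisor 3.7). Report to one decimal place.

3.4 mOsm/kg

Calculated osmolality = 2·Na + glucose/18 + BUN/2.8 + ethanol/3.7
= 2·140 + 129/18 + 15/2.8 + 248/3.7
= 280 + 7.17 + 5.36 + 67.03
= 359.56 mOsm/kg ≈ 359.6 mOsm/kg
Osmolar gap = measured − calculated = 363 − 359.6 = 3.4 mOsm/kg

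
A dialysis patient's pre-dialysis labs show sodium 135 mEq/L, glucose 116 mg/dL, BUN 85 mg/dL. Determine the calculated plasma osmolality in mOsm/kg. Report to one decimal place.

Calculated osmolality = 2·Na + glucose/18 + BUN/2.8
= 2·135 + 116/18 + 85/2.8
= 270 + 6.44 + 30.36
= 306.8 mOsm/kg

306.8 mOsm/kg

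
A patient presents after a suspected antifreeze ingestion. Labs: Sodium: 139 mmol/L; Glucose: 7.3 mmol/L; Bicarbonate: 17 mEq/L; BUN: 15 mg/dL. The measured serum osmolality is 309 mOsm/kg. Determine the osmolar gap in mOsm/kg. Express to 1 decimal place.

Calculated osmolality = 2·Na + glucose + BUN/2.8
= 2·139 + 7.3 + 15/2.8
= 278 + 7.30 + 5.36
= 290.66 mOsm/kg ≈ 290.7 mOsm/kg
Osmolar gap = measured − calculated = 309 − 290.7 = 18.3 mOsm/kg

18.3 mOsm/kg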